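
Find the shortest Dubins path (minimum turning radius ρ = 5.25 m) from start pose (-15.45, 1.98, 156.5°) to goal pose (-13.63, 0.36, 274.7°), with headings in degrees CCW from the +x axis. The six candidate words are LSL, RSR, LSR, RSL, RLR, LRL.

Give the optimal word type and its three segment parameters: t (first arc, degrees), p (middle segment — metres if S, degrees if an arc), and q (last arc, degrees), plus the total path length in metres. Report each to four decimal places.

Let ψ = atan2(Δy, Δx) = atan2(-1.62, 1.82) = -41.6726° be the start→goal bearing.
Normalize: d = |goal − start| / ρ = 2.436555/5.25 = 0.464106, α = (θ_start − ψ) mod 360° = 198.1726° = 3.458764 rad, β = (θ_goal − ψ) mod 360° = 316.3726° = 5.521743 rad.
Common terms: sin α = -0.311881, cos α = -0.950121, sin β = -0.689966, cos β = 0.723842, cos(α−β) = -0.472551, d² = 0.215394. Work in radians in the unit-radius frame; every candidate has L = ρ·(t + p + q).
LSL: p² = 2 + d² − 2cos(α−β) + 2d(sin α − sin β) = 3.511439; p = √p² = 1.873883; φ = atan2(cos β − cos α, d + sin α − sin β) = 1.104662 rad; t = (φ − α) mod 2π = 3.929083 rad, q = (β − φ) mod 2π = 4.417081 rad → L = 5.25·(3.929083 + 1.873883 + 4.417081) = 5.25·10.220048 = 53.655251 m
RSR: p² = 2 + d² − 2cos(α−β) + 2d(sin β − sin α) = 2.809553; p = √p² = 1.676172; φ = atan2(cos α − cos β, d − sin α + sin β) = -1.519454 rad; t = (α − φ) mod 2π = 4.978219 rad, q = (φ − β) mod 2π = 5.525173 rad → L = 5.25·(4.978219 + 1.676172 + 5.525173) = 5.25·12.179563 = 63.942708 m
LSR: p² = d² − 2 + 2cos(α−β) + 2d(sin α + sin β) = -3.659633 < 0 → infeasible
RSL: p² = d² − 2 + 2cos(α−β) − 2d(sin α + sin β) = -1.799782 < 0 → infeasible
RLR: c = (6 − d² + 2cos(α−β) + 2d(sin α − sin β))/8 = 0.648806; p = 2π − arccos c = 5.418403 rad; φ = atan2(cos α − cos β, d − sin α + sin β) = -1.519454 rad; t = (α − φ + p/2) mod 2π = 1.404235 rad, q = (α − β − t + p) mod 2π = 1.951189 rad → L = 5.25·(1.404235 + 5.418403 + 1.951189) = 5.25·8.773827 = 46.062593 m
LRL: c = (6 − d² + 2cos(α−β) − 2d(sin α − sin β))/8 = 0.561070; p = 2π − arccos c = 5.308067 rad; φ = atan2(cos β − cos α, d + sin α − sin β) = 1.104662 rad; t = (φ − α + p/2) mod 2π = 0.299931 rad, q = (β − α − t + p) mod 2π = 0.787929 rad → L = 5.25·(0.299931 + 5.308067 + 0.787929) = 5.25·6.395928 = 33.578622 m
Shortest: LRL with L = 33.578622 m ≈ 33.5786 m
Convert LRL to answer units (arcs ×180/π): t = 0.299931·180/π = 17.1848°, p = 5.308067·180/π = 304.1298°, q = 0.787929·180/π = 45.1450°, L = 33.5786 m.

LRL: t = 17.1848°, p = 304.1298°, q = 45.1450°, L = 33.5786 m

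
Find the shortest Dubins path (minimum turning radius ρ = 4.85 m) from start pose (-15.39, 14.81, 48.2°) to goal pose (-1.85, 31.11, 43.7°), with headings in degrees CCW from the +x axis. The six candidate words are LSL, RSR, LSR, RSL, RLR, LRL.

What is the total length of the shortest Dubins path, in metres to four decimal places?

Let ψ = atan2(Δy, Δx) = atan2(16.30, 13.54) = 50.2844° be the start→goal bearing.
Normalize: d = |goal − start| / ρ = 21.190130/4.85 = 4.369099, α = (θ_start − ψ) mod 360° = 357.9156° = 6.246805 rad, β = (θ_goal − ψ) mod 360° = 353.4156° = 6.168265 rad.
Common terms: sin α = -0.036372, cos α = 0.999338, sin β = -0.114667, cos β = 0.993404, cos(α−β) = 0.996917, d² = 19.089025. Work in radians in the unit-radius frame; every candidate has L = ρ·(t + p + q).
LSL: p² = 2 + d² − 2cos(α−β) + 2d(sin α − sin β) = 19.779348; p = √p² = 4.447398; φ = atan2(cos β − cos α, d + sin α − sin β) = -0.001334 rad; t = (φ − α) mod 2π = 0.035046 rad, q = (β − φ) mod 2π = 6.169599 rad → L = 4.85·(0.035046 + 4.447398 + 6.169599) = 4.85·10.652043 = 51.662411 m
RSR: p² = 2 + d² − 2cos(α−β) + 2d(sin β − sin α) = 18.411033; p = √p² = 4.290808; φ = atan2(cos α − cos β, d − sin α + sin β) = 0.001383 rad; t = (α − φ) mod 2π = 6.245422 rad, q = (φ − β) mod 2π = 0.116303 rad → L = 4.85·(6.245422 + 4.290808 + 0.116303) = 4.85·10.652533 = 51.664786 m
LSR: p² = d² − 2 + 2cos(α−β) + 2d(sin α + sin β) = 17.763045; p = √p² = 4.214623; φ = atan2(−cos α − cos β, d + sin α + sin β) − atan2(−2, p) = 0.001721 rad; t = (φ − α) mod 2π = 0.038102 rad, q = (φ − β) mod 2π = 0.116642 rad → L = 4.85·(0.038102 + 4.214623 + 0.116642) = 4.85·4.369366 = 21.191425 m
RSL: p² = d² − 2 + 2cos(α−β) − 2d(sin α + sin β) = 20.402675; p = √p² = 4.516932; φ = atan2(cos α + cos β, d − sin α − sin β) − atan2(2, p) = -0.001606 rad; t = (α − φ) mod 2π = 6.248411 rad, q = (β − φ) mod 2π = 6.169871 rad → L = 4.85·(6.248411 + 4.516932 + 6.169871) = 4.85·16.935215 = 82.135791 m
RLR: c = (6 − d² + 2cos(α−β) + 2d(sin α − sin β))/8 = -1.301379, |c| > 1 → infeasible
LRL: c = (6 − d² + 2cos(α−β) − 2d(sin α − sin β))/8 = -1.472419, |c| > 1 → infeasible
Shortest: LSR with L = 21.191425 m ≈ 21.1914 m

21.1914 m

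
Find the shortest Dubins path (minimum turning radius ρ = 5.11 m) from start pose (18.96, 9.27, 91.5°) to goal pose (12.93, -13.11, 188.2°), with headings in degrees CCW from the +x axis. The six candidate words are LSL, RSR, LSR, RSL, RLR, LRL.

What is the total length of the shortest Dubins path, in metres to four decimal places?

Let ψ = atan2(Δy, Δx) = atan2(-22.38, -6.03) = -105.0795° be the start→goal bearing.
Normalize: d = |goal − start| / ρ = 23.178121/5.11 = 4.535836, α = (θ_start − ψ) mod 360° = 196.5795° = 3.430960 rad, β = (θ_goal − ψ) mod 360° = 293.2795° = 5.118693 rad.
Common terms: sin α = -0.285346, cos α = -0.958425, sin β = -0.918588, cos β = 0.395217, cos(α−β) = -0.116671, d² = 20.573807. Work in radians in the unit-radius frame; every candidate has L = ρ·(t + p + q).
LSL: p² = 2 + d² − 2cos(α−β) + 2d(sin α − sin β) = 28.551714; p = √p² = 5.343380; φ = atan2(cos β − cos α, d + sin α − sin β) = 0.256122 rad; t = (φ − α) mod 2π = 3.108347 rad, q = (β − φ) mod 2π = 4.862571 rad → L = 5.11·(3.108347 + 5.343380 + 4.862571) = 5.11·13.314299 = 68.036068 m
RSR: p² = 2 + d² − 2cos(α−β) + 2d(sin β − sin α) = 17.062582; p = √p² = 4.130688; φ = atan2(cos α − cos β, d − sin α + sin β) = -0.333872 rad; t = (α − φ) mod 2π = 3.764832 rad, q = (φ − β) mod 2π = 0.830620 rad → L = 5.11·(3.764832 + 4.130688 + 0.830620) = 5.11·8.726140 = 44.590574 m
LSR: p² = d² − 2 + 2cos(α−β) + 2d(sin α + sin β) = 7.418777; p = √p² = 2.723743; φ = atan2(−cos α − cos β, d + sin α + sin β) − atan2(−2, p) = 0.800819 rad; t = (φ − α) mod 2π = 3.653044 rad, q = (φ − β) mod 2π = 1.965311 rad → L = 5.11·(3.653044 + 2.723743 + 1.965311) = 5.11·8.342098 = 42.628122 m
RSL: p² = d² − 2 + 2cos(α−β) − 2d(sin α + sin β) = 29.262154; p = √p² = 5.409450; φ = atan2(cos α + cos β, d − sin α − sin β) − atan2(2, p) = -0.451947 rad; t = (α − φ) mod 2π = 3.882907 rad, q = (β − φ) mod 2π = 5.570640 rad → L = 5.11·(3.882907 + 5.409450 + 5.570640) = 5.11·14.862997 = 75.949917 m
RLR: c = (6 − d² + 2cos(α−β) + 2d(sin α − sin β))/8 = -1.132823, |c| > 1 → infeasible
LRL: c = (6 − d² + 2cos(α−β) − 2d(sin α − sin β))/8 = -2.568964, |c| > 1 → infeasible
Shortest: LSR with L = 42.628122 m ≈ 42.6281 m

42.6281 m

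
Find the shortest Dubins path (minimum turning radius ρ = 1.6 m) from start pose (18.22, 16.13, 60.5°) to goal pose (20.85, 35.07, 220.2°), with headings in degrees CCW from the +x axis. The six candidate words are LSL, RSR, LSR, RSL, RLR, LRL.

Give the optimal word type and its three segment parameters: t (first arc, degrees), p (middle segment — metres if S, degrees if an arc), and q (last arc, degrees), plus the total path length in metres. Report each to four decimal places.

Let ψ = atan2(Δy, Δx) = atan2(18.94, 2.63) = 82.0945° be the start→goal bearing.
Normalize: d = |goal − start| / ρ = 19.121728/1.6 = 11.951080, α = (θ_start − ψ) mod 360° = 338.4055° = 5.906290 rad, β = (θ_goal − ψ) mod 360° = 138.1055° = 2.410396 rad.
Common terms: sin α = -0.368035, cos α = 0.929812, sin β = 0.667761, cos β = -0.744376, cos(α−β) = -0.937889, d² = 142.828320. Work in radians in the unit-radius frame; every candidate has L = ρ·(t + p + q).
LSL: p² = 2 + d² − 2cos(α−β) + 2d(sin α − sin β) = 121.946336; p = √p² = 11.042931; φ = atan2(cos β − cos α, d + sin α − sin β) = -0.152194 rad; t = (φ − α) mod 2π = 0.224701 rad, q = (β − φ) mod 2π = 2.562590 rad → L = 1.6·(0.224701 + 11.042931 + 2.562590) = 1.6·13.830222 = 22.128356 m
RSR: p² = 2 + d² − 2cos(α−β) + 2d(sin β − sin α) = 171.461860; p = √p² = 13.094345; φ = atan2(cos α − cos β, d − sin α + sin β) = 0.128207 rad; t = (α − φ) mod 2π = 5.778084 rad, q = (φ − β) mod 2π = 4.000996 rad → L = 1.6·(5.778084 + 13.094345 + 4.000996) = 1.6·22.873424 = 36.597479 m
LSR: p² = d² − 2 + 2cos(α−β) + 2d(sin α + sin β) = 146.116638; p = √p² = 12.087872; φ = atan2(−cos α − cos β, d + sin α + sin β) − atan2(−2, p) = 0.148834 rad; t = (φ − α) mod 2π = 0.525729 rad, q = (φ − β) mod 2π = 4.021624 rad → L = 1.6·(0.525729 + 12.087872 + 4.021624) = 1.6·16.635224 = 26.616358 m
RSL: p² = d² − 2 + 2cos(α−β) − 2d(sin α + sin β) = 131.788447; p = √p² = 11.479915; φ = atan2(cos α + cos β, d − sin α − sin β) − atan2(2, p) = -0.156572 rad; t = (α − φ) mod 2π = 6.062862 rad, q = (β − φ) mod 2π = 2.566968 rad → L = 1.6·(6.062862 + 11.479915 + 2.566968) = 1.6·20.109745 = 32.175593 m
RLR: c = (6 − d² + 2cos(α−β) + 2d(sin α − sin β))/8 = -20.432733, |c| > 1 → infeasible
LRL: c = (6 − d² + 2cos(α−β) − 2d(sin α − sin β))/8 = -14.243292, |c| > 1 → infeasible
Shortest: LSL with L = 22.128356 m ≈ 22.1284 m
Convert LSL to answer units (arcs ×180/π): t = 0.224701·180/π = 12.8744°, p = ρ·p = 1.6·11.042931 = 17.6687 m, q = 2.562590·180/π = 146.8256°, L = 22.1284 m.

LSL: t = 12.8744°, p = 17.6687 m, q = 146.8256°, L = 22.1284 m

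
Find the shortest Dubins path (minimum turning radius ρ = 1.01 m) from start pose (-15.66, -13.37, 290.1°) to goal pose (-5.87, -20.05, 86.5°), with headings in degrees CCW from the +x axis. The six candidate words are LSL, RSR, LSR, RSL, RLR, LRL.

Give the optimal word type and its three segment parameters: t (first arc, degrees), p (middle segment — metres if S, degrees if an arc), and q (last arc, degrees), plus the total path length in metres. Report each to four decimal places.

Let ψ = atan2(Δy, Δx) = atan2(-6.68, 9.79) = -34.3068° be the start→goal bearing.
Normalize: d = |goal − start| / ρ = 11.851856/1.01 = 11.734511, α = (θ_start − ψ) mod 360° = 324.4068° = 5.661968 rad, β = (θ_goal − ψ) mod 360° = 120.8068° = 2.108477 rad.
Common terms: sin α = -0.582026, cos α = 0.813170, sin β = 0.858899, cos β = -0.512146, cos(α−β) = -0.916363, d² = 137.698755. Work in radians in the unit-radius frame; every candidate has L = ρ·(t + p + q).
LSL: p² = 2 + d² − 2cos(α−β) + 2d(sin α − sin β) = 107.714392; p = √p² = 10.378554; φ = atan2(cos β − cos α, d + sin α − sin β) = -0.128047 rad; t = (φ − α) mod 2π = 0.493171 rad, q = (β − φ) mod 2π = 2.236524 rad → L = 1.01·(0.493171 + 10.378554 + 2.236524) = 1.01·13.108249 = 13.239332 m
RSR: p² = 2 + d² − 2cos(α−β) + 2d(sin β − sin α) = 175.348569; p = √p² = 13.241925; φ = atan2(cos α − cos β, d − sin α + sin β) = 0.100253 rad; t = (α − φ) mod 2π = 5.561715 rad, q = (φ − β) mod 2π = 4.274961 rad → L = 1.01·(5.561715 + 13.241925 + 4.274961) = 1.01·23.078600 = 23.309386 m
LSR: p² = d² − 2 + 2cos(α−β) + 2d(sin α + sin β) = 140.363966; p = √p² = 11.847530; φ = atan2(−cos α − cos β, d + sin α + sin β) − atan2(−2, p) = 0.142178 rad; t = (φ − α) mod 2π = 0.763396 rad, q = (φ − β) mod 2π = 4.316887 rad → L = 1.01·(0.763396 + 11.847530 + 4.316887) = 1.01·16.927813 = 17.097091 m
RSL: p² = d² − 2 + 2cos(α−β) − 2d(sin α + sin β) = 127.368093; p = √p² = 11.285747; φ = atan2(cos α + cos β, d − sin α − sin β) − atan2(2, p) = -0.149127 rad; t = (α − φ) mod 2π = 5.811095 rad, q = (β − φ) mod 2π = 2.257604 rad → L = 1.01·(5.811095 + 11.285747 + 2.257604) = 1.01·19.354446 = 19.547991 m
RLR: c = (6 − d² + 2cos(α−β) + 2d(sin α − sin β))/8 = -20.918571, |c| > 1 → infeasible
LRL: c = (6 − d² + 2cos(α−β) − 2d(sin α − sin β))/8 = -12.464299, |c| > 1 → infeasible
Shortest: LSL with L = 13.239332 m ≈ 13.2393 m
Convert LSL to answer units (arcs ×180/π): t = 0.493171·180/π = 28.2566°, p = ρ·p = 1.01·10.378554 = 10.4823 m, q = 2.236524·180/π = 128.1434°, L = 13.2393 m.

LSL: t = 28.2566°, p = 10.4823 m, q = 128.1434°, L = 13.2393 m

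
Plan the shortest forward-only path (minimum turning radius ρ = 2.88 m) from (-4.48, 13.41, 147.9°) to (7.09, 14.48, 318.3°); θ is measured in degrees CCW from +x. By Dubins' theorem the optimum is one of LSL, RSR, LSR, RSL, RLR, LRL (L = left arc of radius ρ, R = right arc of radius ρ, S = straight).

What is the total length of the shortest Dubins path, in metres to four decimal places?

Let ψ = atan2(Δy, Δx) = atan2(1.07, 11.57) = 5.2837° be the start→goal bearing.
Normalize: d = |goal − start| / ρ = 11.619372/2.88 = 4.034504, α = (θ_start − ψ) mod 360° = 142.6163° = 2.489124 rad, β = (θ_goal − ψ) mod 360° = 313.0163° = 5.463165 rad.
Common terms: sin α = 0.607150, cos α = -0.794587, sin β = -0.731160, cos β = 0.682206, cos(α−β) = -0.985996, d² = 16.277223. Work in radians in the unit-radius frame; every candidate has L = ρ·(t + p + q).
LSL: p² = 2 + d² − 2cos(α−β) + 2d(sin α − sin β) = 31.048049; p = √p² = 5.572078; φ = atan2(cos β − cos α, d + sin α − sin β) = 0.268240 rad; t = (φ − α) mod 2π = 4.062301 rad, q = (β − φ) mod 2π = 5.194925 rad → L = 2.88·(4.062301 + 5.572078 + 5.194925) = 2.88·14.829304 = 42.708395 m
RSR: p² = 2 + d² − 2cos(α−β) + 2d(sin β − sin α) = 9.450382; p = √p² = 3.074147; φ = atan2(cos α − cos β, d − sin α + sin β) = -0.501101 rad; t = (α − φ) mod 2π = 2.990224 rad, q = (φ − β) mod 2π = 0.318920 rad → L = 2.88·(2.990224 + 3.074147 + 0.318920) = 2.88·6.383292 = 18.383880 m
LSR: p² = d² − 2 + 2cos(α−β) + 2d(sin α + sin β) = 11.304595; p = √p² = 3.362231; φ = atan2(−cos α − cos β, d + sin α + sin β) − atan2(−2, p) = 0.565350 rad; t = (φ − α) mod 2π = 4.359411 rad, q = (φ − β) mod 2π = 1.385370 rad → L = 2.88·(4.359411 + 3.362231 + 1.385370) = 2.88·9.107012 = 26.228194 m
RSL: p² = d² − 2 + 2cos(α−β) − 2d(sin α + sin β) = 13.305867; p = √p² = 3.647721; φ = atan2(cos α + cos β, d − sin α − sin β) − atan2(2, p) = -0.528545 rad; t = (α − φ) mod 2π = 3.017669 rad, q = (β − φ) mod 2π = 5.991710 rad → L = 2.88·(3.017669 + 3.647721 + 5.991710) = 2.88·12.657100 = 36.452448 m
RLR: c = (6 − d² + 2cos(α−β) + 2d(sin α − sin β))/8 = -0.181298; p = 2π − arccos c = 4.530083 rad; φ = atan2(cos α − cos β, d − sin α + sin β) = -0.501101 rad; t = (α − φ + p/2) mod 2π = 5.255266 rad, q = (α − β − t + p) mod 2π = 2.583961 rad → L = 2.88·(5.255266 + 4.530083 + 2.583961) = 2.88·12.369310 = 35.623614 m
LRL: c = (6 − d² + 2cos(α−β) − 2d(sin α − sin β))/8 = -2.881006, |c| > 1 → infeasible
Shortest: RSR with L = 18.383880 m ≈ 18.3839 m

18.3839 m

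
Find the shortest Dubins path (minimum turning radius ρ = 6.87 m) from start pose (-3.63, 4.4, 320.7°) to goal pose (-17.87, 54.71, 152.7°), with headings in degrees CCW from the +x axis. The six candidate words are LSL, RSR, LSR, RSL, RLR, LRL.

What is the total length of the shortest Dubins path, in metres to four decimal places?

67.5758 m

Let ψ = atan2(Δy, Δx) = atan2(50.31, -14.24) = 105.8039° be the start→goal bearing.
Normalize: d = |goal − start| / ρ = 52.286458/6.87 = 7.610838, α = (θ_start − ψ) mod 360° = 214.8961° = 3.750644 rad, β = (θ_goal − ψ) mod 360° = 46.8961° = 0.818491 rad.
Common terms: sin α = -0.572090, cos α = -0.820191, sin β = 0.730116, cos β = 0.683324, cos(α−β) = -0.978148, d² = 57.924857. Work in radians in the unit-radius frame; every candidate has L = ρ·(t + p + q).
LSL: p² = 2 + d² − 2cos(α−β) + 2d(sin α − sin β) = 42.059400; p = √p² = 6.485322; φ = atan2(cos β − cos α, d + sin α − sin β) = 0.233962 rad; t = (φ − α) mod 2π = 2.766503 rad, q = (β − φ) mod 2π = 0.584529 rad → L = 6.87·(2.766503 + 6.485322 + 0.584529) = 6.87·9.836354 = 67.575752 m
RSR: p² = 2 + d² − 2cos(α−β) + 2d(sin β − sin α) = 81.702905; p = √p² = 9.038966; φ = atan2(cos α − cos β, d − sin α + sin β) = -0.167114 rad; t = (α − φ) mod 2π = 3.917758 rad, q = (φ − β) mod 2π = 5.297580 rad → L = 6.87·(3.917758 + 9.038966 + 5.297580) = 6.87·18.254304 = 125.407071 m
LSR: p² = d² − 2 + 2cos(α−β) + 2d(sin α + sin β) = 56.373979; p = √p² = 7.508261; φ = atan2(−cos α − cos β, d + sin α + sin β) − atan2(−2, p) = 0.277944 rad; t = (φ − α) mod 2π = 2.810485 rad, q = (φ − β) mod 2π = 5.742638 rad → L = 6.87·(2.810485 + 7.508261 + 5.742638) = 6.87·16.061384 = 110.341707 m
RSL: p² = d² − 2 + 2cos(α−β) − 2d(sin α + sin β) = 51.563146; p = √p² = 7.180748; φ = atan2(cos α + cos β, d − sin α − sin β) − atan2(2, p) = -0.290001 rad; t = (α − φ) mod 2π = 4.040645 rad, q = (β − φ) mod 2π = 1.108492 rad → L = 6.87·(4.040645 + 7.180748 + 1.108492) = 6.87·12.329885 = 84.706310 m
RLR: c = (6 − d² + 2cos(α−β) + 2d(sin α − sin β))/8 = -9.212863, |c| > 1 → infeasible
LRL: c = (6 − d² + 2cos(α−β) − 2d(sin α − sin β))/8 = -4.257425, |c| > 1 → infeasible
Shortest: LSL with L = 67.575752 m ≈ 67.5758 m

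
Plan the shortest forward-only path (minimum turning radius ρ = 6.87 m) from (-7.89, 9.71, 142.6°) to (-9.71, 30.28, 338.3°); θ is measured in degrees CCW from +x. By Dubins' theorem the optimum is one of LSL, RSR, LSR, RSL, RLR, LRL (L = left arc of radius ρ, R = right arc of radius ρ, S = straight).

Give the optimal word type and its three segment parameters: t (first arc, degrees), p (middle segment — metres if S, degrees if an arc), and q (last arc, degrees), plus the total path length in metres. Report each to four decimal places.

Let ψ = atan2(Δy, Δx) = atan2(20.57, -1.82) = 95.0563° be the start→goal bearing.
Normalize: d = |goal − start| / ρ = 20.650358/6.87 = 3.005875, α = (θ_start − ψ) mod 360° = 47.5437° = 0.829795 rad, β = (θ_goal − ψ) mod 360° = 243.2437° = 4.245404 rad.
Common terms: sin α = 0.737793, cos α = 0.675027, sin β = -0.892930, cos β = -0.450196, cos(α−β) = -0.962692, d² = 9.035282. Work in radians in the unit-radius frame; every candidate has L = ρ·(t + p + q).
LSL: p² = 2 + d² − 2cos(α−β) + 2d(sin α − sin β) = 22.764160; p = √p² = 4.771180; φ = atan2(cos β − cos α, d + sin α − sin β) = -0.238080 rad; t = (φ − α) mod 2π = 5.215310 rad, q = (β − φ) mod 2π = 4.483484 rad → L = 6.87·(5.215310 + 4.771180 + 4.483484) = 6.87·14.469975 = 99.408727 m
RSR: p² = 2 + d² − 2cos(α−β) + 2d(sin β − sin α) = 3.157171; p = √p² = 1.776843; φ = atan2(cos α − cos β, d − sin α + sin β) = 0.685773 rad; t = (α − φ) mod 2π = 0.144022 rad, q = (φ − β) mod 2π = 2.723554 rad → L = 6.87·(0.144022 + 1.776843 + 2.723554) = 6.87·4.644419 = 31.907159 m
LSR: p² = d² − 2 + 2cos(α−β) + 2d(sin α + sin β) = 4.177254; p = √p² = 2.043833; φ = atan2(−cos α − cos β, d + sin α + sin β) − atan2(−2, p) = 0.695854 rad; t = (φ − α) mod 2π = 6.149245 rad, q = (φ − β) mod 2π = 2.733636 rad → L = 6.87·(6.149245 + 2.043833 + 2.733636) = 6.87·10.926714 = 75.066524 m
RSL: p² = d² − 2 + 2cos(α−β) − 2d(sin α + sin β) = 6.042543; p = √p² = 2.458158; φ = atan2(cos α + cos β, d − sin α − sin β) − atan2(2, p) = -0.611982 rad; t = (α − φ) mod 2π = 1.441777 rad, q = (β − φ) mod 2π = 4.857386 rad → L = 6.87·(1.441777 + 2.458158 + 4.857386) = 6.87·8.757322 = 60.162801 m
RLR: c = (6 − d² + 2cos(α−β) + 2d(sin α − sin β))/8 = 0.605354; p = 2π − arccos c = 5.362599 rad; φ = atan2(cos α − cos β, d − sin α + sin β) = 0.685773 rad; t = (α − φ + p/2) mod 2π = 2.825322 rad, q = (α − β − t + p) mod 2π = 5.404853 rad → L = 6.87·(2.825322 + 5.362599 + 5.404853) = 6.87·13.592774 = 93.382357 m
LRL: c = (6 − d² + 2cos(α−β) − 2d(sin α − sin β))/8 = -1.845520, |c| > 1 → infeasible
Shortest: RSR with L = 31.907159 m ≈ 31.9072 m
Convert RSR to answer units (arcs ×180/π): t = 0.144022·180/π = 8.2519°, p = ρ·p = 6.87·1.776843 = 12.2069 m, q = 2.723554·180/π = 156.0481°, L = 31.9072 m.

RSR: t = 8.2519°, p = 12.2069 m, q = 156.0481°, L = 31.9072 m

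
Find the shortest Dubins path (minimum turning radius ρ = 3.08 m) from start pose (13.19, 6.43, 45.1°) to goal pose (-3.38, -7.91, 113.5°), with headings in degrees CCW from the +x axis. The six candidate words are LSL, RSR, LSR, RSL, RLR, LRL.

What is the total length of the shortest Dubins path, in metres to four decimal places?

Let ψ = atan2(Δy, Δx) = atan2(-14.34, -16.57) = -139.1265° be the start→goal bearing.
Normalize: d = |goal − start| / ρ = 21.913478/3.08 = 7.114765, α = (θ_start − ψ) mod 360° = 184.2265° = 3.215358 rad, β = (θ_goal − ψ) mod 360° = 252.6265° = 4.409163 rad.
Common terms: sin α = -0.073699, cos α = -0.997281, sin β = -0.954378, cos β = -0.298600, cos(α−β) = 0.368125, d² = 50.619887. Work in radians in the unit-radius frame; every candidate has L = ρ·(t + p + q).
LSL: p² = 2 + d² − 2cos(α−β) + 2d(sin α − sin β) = 64.415297; p = √p² = 8.025914; φ = atan2(cos β − cos α, d + sin α − sin β) = 0.087163 rad; t = (φ − α) mod 2π = 3.154991 rad, q = (β − φ) mod 2π = 4.322000 rad → L = 3.08·(3.154991 + 8.025914 + 4.322000) = 3.08·15.502905 = 47.748946 m
RSR: p² = 2 + d² − 2cos(α−β) + 2d(sin β − sin α) = 39.351980; p = √p² = 6.273116; φ = atan2(cos α − cos β, d − sin α + sin β) = -0.111608 rad; t = (α − φ) mod 2π = 3.326967 rad, q = (φ − β) mod 2π = 1.762413 rad → L = 3.08·(3.326967 + 6.273116 + 1.762413) = 3.08·11.362496 = 34.996487 m
LSR: p² = d² − 2 + 2cos(α−β) + 2d(sin α + sin β) = 34.727085; p = √p² = 5.892969; φ = atan2(−cos α − cos β, d + sin α + sin β) − atan2(−2, p) = 0.536961 rad; t = (φ − α) mod 2π = 3.604789 rad, q = (φ − β) mod 2π = 2.410983 rad → L = 3.08·(3.604789 + 5.892969 + 2.410983) = 3.08·11.908741 = 36.678922 m
RSL: p² = d² − 2 + 2cos(α−β) − 2d(sin α + sin β) = 63.985188; p = √p² = 7.999074; φ = atan2(cos α + cos β, d − sin α − sin β) − atan2(2, p) = -0.402826 rad; t = (α − φ) mod 2π = 3.618184 rad, q = (β − φ) mod 2π = 4.811989 rad → L = 3.08·(3.618184 + 7.999074 + 4.811989) = 3.08·16.429248 = 50.602083 m
RLR: c = (6 − d² + 2cos(α−β) + 2d(sin α − sin β))/8 = -3.918997, |c| > 1 → infeasible
LRL: c = (6 − d² + 2cos(α−β) − 2d(sin α − sin β))/8 = -7.051912, |c| > 1 → infeasible
Shortest: RSR with L = 34.996487 m ≈ 34.9965 m

34.9965 m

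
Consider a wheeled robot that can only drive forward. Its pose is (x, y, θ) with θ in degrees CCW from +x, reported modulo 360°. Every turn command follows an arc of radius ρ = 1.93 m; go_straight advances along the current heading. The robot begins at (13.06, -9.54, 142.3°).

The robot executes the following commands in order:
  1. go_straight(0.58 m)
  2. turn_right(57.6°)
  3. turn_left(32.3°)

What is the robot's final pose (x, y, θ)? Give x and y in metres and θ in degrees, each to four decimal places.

(11.6575, -6.4255, 117.0000°)

set_pose: (x, y, θ) = (13.0600, -9.5400, 142.3000°), ρ = 1.93
go_straight(0.58): x += 0.58·cos θ, y += 0.58·sin θ → (12.6011, -9.1853, 142.3000°)
turn_right(57.6°): centre at ρ to the right, rotate −57.6° → (11.8596, -7.4800, 84.7000°)
turn_left(32.3°): centre at ρ to the left, rotate +32.3° → (11.6575, -6.4255, 117.0000°)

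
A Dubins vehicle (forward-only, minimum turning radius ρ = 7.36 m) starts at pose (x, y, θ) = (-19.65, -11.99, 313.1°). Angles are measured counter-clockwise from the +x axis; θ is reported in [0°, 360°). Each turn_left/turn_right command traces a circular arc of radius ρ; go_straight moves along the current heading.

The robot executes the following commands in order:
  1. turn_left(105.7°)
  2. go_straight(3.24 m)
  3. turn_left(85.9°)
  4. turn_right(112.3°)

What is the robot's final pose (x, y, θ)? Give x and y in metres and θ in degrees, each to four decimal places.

(-8.0352, 14.0381, 32.4000°)

set_pose: (x, y, θ) = (-19.6500, -11.9900, 313.1000°), ρ = 7.36
turn_left(105.7°): centre at ρ to the left, rotate +105.7° → (-7.9805, -10.7738, 418.8000° ≡ 58.8000°)
go_straight(3.24): x += 3.24·cos θ, y += 3.24·sin θ → (-6.3021, -8.0024, 58.8000°)
turn_left(85.9°): centre at ρ to the left, rotate +85.9° → (-8.3446, 1.8170, 144.7000°)
turn_right(112.3°): centre at ρ to the right, rotate −112.3° → (-8.0352, 14.0381, 32.4000°)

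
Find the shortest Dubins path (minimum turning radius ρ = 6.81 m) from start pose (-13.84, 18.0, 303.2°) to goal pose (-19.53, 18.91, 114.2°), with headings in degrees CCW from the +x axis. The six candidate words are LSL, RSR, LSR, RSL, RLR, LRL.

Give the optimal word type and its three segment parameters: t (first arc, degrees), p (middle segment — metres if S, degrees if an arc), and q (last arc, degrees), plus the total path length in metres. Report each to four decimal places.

Let ψ = atan2(Δy, Δx) = atan2(0.91, -5.69) = 170.9137° be the start→goal bearing.
Normalize: d = |goal − start| / ρ = 5.762309/6.81 = 0.846154, α = (θ_start − ψ) mod 360° = 132.2863° = 2.308832 rad, β = (θ_goal − ψ) mod 360° = 303.2863° = 5.293345 rad.
Common terms: sin α = 0.739791, cos α = -0.672836, sin β = -0.835938, cos β = 0.548824, cos(α−β) = -0.987688, d² = 0.715977. Work in radians in the unit-radius frame; every candidate has L = ρ·(t + p + q).
LSL: p² = 2 + d² − 2cos(α−β) + 2d(sin α − sin β) = 7.357973; p = √p² = 2.712558; φ = atan2(cos β − cos α, d + sin α − sin β) = 0.467182 rad; t = (φ − α) mod 2π = 4.441535 rad, q = (β − φ) mod 2π = 4.826164 rad → L = 6.81·(4.441535 + 2.712558 + 4.826164) = 6.81·11.980257 = 81.585548 m
RSR: p² = 2 + d² − 2cos(α−β) + 2d(sin β − sin α) = 2.024734; p = √p² = 1.422931; φ = atan2(cos α − cos β, d − sin α + sin β) = -2.109155 rad; t = (α − φ) mod 2π = 4.417987 rad, q = (φ − β) mod 2π = 5.163871 rad → L = 6.81·(4.417987 + 1.422931 + 5.163871) = 6.81·11.004789 = 74.942613 m
LSR: p² = d² − 2 + 2cos(α−β) + 2d(sin α + sin β) = -3.422110 < 0 → infeasible
RSL: p² = d² − 2 + 2cos(α−β) − 2d(sin α + sin β) = -3.096690 < 0 → infeasible
RLR: c = (6 − d² + 2cos(α−β) + 2d(sin α − sin β))/8 = 0.746908; p = 2π − arccos c = 5.555789 rad; φ = atan2(cos α − cos β, d − sin α + sin β) = -2.109155 rad; t = (α − φ + p/2) mod 2π = 0.912696 rad, q = (α − β − t + p) mod 2π = 1.658580 rad → L = 6.81·(0.912696 + 5.555789 + 1.658580) = 6.81·8.127065 = 55.345315 m
LRL: c = (6 − d² + 2cos(α−β) − 2d(sin α − sin β))/8 = 0.080253; p = 2π − arccos c = 4.792729 rad; φ = atan2(cos β − cos α, d + sin α − sin β) = 0.467182 rad; t = (φ − α + p/2) mod 2π = 0.554714 rad, q = (β − α − t + p) mod 2π = 0.939343 rad → L = 6.81·(0.554714 + 4.792729 + 0.939343) = 6.81·6.286785 = 42.813008 m
Shortest: LRL with L = 42.813008 m ≈ 42.8130 m
Convert LRL to answer units (arcs ×180/π): t = 0.554714·180/π = 31.7828°, p = 4.792729·180/π = 274.6031°, q = 0.939343·180/π = 53.8204°, L = 42.8130 m.

LRL: t = 31.7828°, p = 274.6031°, q = 53.8204°, L = 42.8130 m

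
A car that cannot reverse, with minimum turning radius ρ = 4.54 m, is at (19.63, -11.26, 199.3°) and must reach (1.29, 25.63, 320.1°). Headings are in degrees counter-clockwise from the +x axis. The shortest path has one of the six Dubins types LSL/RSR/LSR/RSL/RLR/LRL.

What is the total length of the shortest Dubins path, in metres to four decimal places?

Let ψ = atan2(Δy, Δx) = atan2(36.89, -18.34) = 116.4344° be the start→goal bearing.
Normalize: d = |goal − start| / ρ = 41.197423/4.54 = 9.074322, α = (θ_start − ψ) mod 360° = 82.8656° = 1.446277 rad, β = (θ_goal − ψ) mod 360° = 203.6656° = 3.554635 rad.
Common terms: sin α = 0.992257, cos α = 0.124198, sin β = -0.401397, cos β = -0.915904, cos(α−β) = -0.512043, d² = 82.343326. Work in radians in the unit-radius frame; every candidate has L = ρ·(t + p + q).
LSL: p² = 2 + d² − 2cos(α−β) + 2d(sin α − sin β) = 110.660358; p = √p² = 10.519523; φ = atan2(cos β − cos α, d + sin α − sin β) = -0.099035 rad; t = (φ − α) mod 2π = 4.737873 rad, q = (β − φ) mod 2π = 3.653670 rad → L = 4.54·(4.737873 + 10.519523 + 3.653670) = 4.54·18.911066 = 85.856238 m
RSR: p² = 2 + d² − 2cos(α−β) + 2d(sin β − sin α) = 60.074466; p = √p² = 7.750772; φ = atan2(cos α − cos β, d − sin α + sin β) = 0.134599 rad; t = (α − φ) mod 2π = 1.311678 rad, q = (φ − β) mod 2π = 2.863150 rad → L = 4.54·(1.311678 + 7.750772 + 2.863150) = 4.54·11.925600 = 54.142222 m
LSR: p² = d² − 2 + 2cos(α−β) + 2d(sin α + sin β) = 90.042551; p = √p² = 9.489075; φ = atan2(−cos α − cos β, d + sin α + sin β) − atan2(−2, p) = 0.289459 rad; t = (φ − α) mod 2π = 5.126367 rad, q = (φ − β) mod 2π = 3.018010 rad → L = 4.54·(5.126367 + 9.489075 + 3.018010) = 4.54·17.633453 = 80.055874 m
RSL: p² = d² − 2 + 2cos(α−β) − 2d(sin α + sin β) = 68.595930; p = √p² = 8.282266; φ = atan2(cos α + cos β, d − sin α − sin β) − atan2(2, p) = -0.329998 rad; t = (α − φ) mod 2π = 1.776275 rad, q = (β − φ) mod 2π = 3.884632 rad → L = 4.54·(1.776275 + 8.282266 + 3.884632) = 4.54·13.943173 = 63.302005 m
RLR: c = (6 − d² + 2cos(α−β) + 2d(sin α − sin β))/8 = -6.509308, |c| > 1 → infeasible
LRL: c = (6 − d² + 2cos(α−β) − 2d(sin α − sin β))/8 = -12.832545, |c| > 1 → infeasible
Shortest: RSR with L = 54.142222 m ≈ 54.1422 m

54.1422 m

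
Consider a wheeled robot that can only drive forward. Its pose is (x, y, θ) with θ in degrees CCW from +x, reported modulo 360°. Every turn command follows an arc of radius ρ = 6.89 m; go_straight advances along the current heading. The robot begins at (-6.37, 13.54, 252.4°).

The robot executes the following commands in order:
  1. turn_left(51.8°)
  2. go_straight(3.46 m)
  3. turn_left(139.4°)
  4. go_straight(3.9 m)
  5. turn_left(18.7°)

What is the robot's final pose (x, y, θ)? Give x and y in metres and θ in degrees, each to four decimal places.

set_pose: (x, y, θ) = (-6.3700, 13.5400, 252.4000°), ρ = 6.89
turn_left(51.8°): centre at ρ to the left, rotate +51.8° → (-5.5011, 7.5839, 304.2000°)
go_straight(3.46): x += 3.46·cos θ, y += 3.46·sin θ → (-3.5563, 4.7222, 304.2000°)
turn_left(139.4°): centre at ρ to the left, rotate +139.4° → (8.9894, 7.8270, 443.6000° ≡ 83.6000°)
go_straight(3.9): x += 3.9·cos θ, y += 3.9·sin θ → (9.4241, 11.7026, 83.6000°)
turn_left(18.7°): centre at ρ to the left, rotate +18.7° → (9.3089, 13.9384, 102.3000°)

(9.3089, 13.9384, 102.3000°)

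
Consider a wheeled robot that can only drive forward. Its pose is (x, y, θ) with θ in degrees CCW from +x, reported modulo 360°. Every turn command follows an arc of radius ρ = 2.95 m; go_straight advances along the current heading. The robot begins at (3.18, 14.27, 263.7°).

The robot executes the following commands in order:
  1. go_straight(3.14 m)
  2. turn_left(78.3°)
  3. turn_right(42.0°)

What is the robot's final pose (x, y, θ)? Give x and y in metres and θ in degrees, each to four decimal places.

(6.4992, 6.6890, 300.0000°)

set_pose: (x, y, θ) = (3.1800, 14.2700, 263.7000°), ρ = 2.95
go_straight(3.14): x += 3.14·cos θ, y += 3.14·sin θ → (2.8354, 11.1490, 263.7000°)
turn_left(78.3°): centre at ρ to the left, rotate +78.3° → (4.8560, 8.0196, 342.0000°)
turn_right(42.0°): centre at ρ to the right, rotate −42.0° → (6.4992, 6.6890, 300.0000°)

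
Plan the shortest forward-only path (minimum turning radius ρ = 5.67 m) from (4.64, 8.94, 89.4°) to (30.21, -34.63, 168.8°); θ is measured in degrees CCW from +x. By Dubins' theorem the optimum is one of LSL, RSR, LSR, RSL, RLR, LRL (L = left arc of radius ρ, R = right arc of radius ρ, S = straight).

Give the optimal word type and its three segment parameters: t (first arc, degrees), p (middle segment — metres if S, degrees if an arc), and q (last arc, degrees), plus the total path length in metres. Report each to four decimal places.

Let ψ = atan2(Δy, Δx) = atan2(-43.57, 25.57) = -59.5925° be the start→goal bearing.
Normalize: d = |goal − start| / ρ = 50.519004/5.67 = 8.909877, α = (θ_start − ψ) mod 360° = 148.9925° = 2.600410 rad, β = (θ_goal − ψ) mod 360° = 228.3925° = 3.986202 rad.
Common terms: sin α = 0.515150, cos α = -0.857100, sin β = -0.747712, cos β = -0.664024, cos(α−β) = 0.183951, d² = 79.385914. Work in radians in the unit-radius frame; every candidate has L = ρ·(t + p + q).
LSL: p² = 2 + d² − 2cos(α−β) + 2d(sin α − sin β) = 103.521890; p = √p² = 10.174571; φ = atan2(cos β − cos α, d + sin α − sin β) = 0.018978 rad; t = (φ − α) mod 2π = 3.701753 rad, q = (β − φ) mod 2π = 3.967224 rad → L = 5.67·(3.701753 + 10.174571 + 3.967224) = 5.67·17.843547 = 101.172914 m
RSR: p² = 2 + d² − 2cos(α−β) + 2d(sin β − sin α) = 58.514132; p = √p² = 7.649453; φ = atan2(cos α − cos β, d − sin α + sin β) = -0.025243 rad; t = (α − φ) mod 2π = 2.625654 rad, q = (φ − β) mod 2π = 2.271740 rad → L = 5.67·(2.625654 + 7.649453 + 2.271740) = 5.67·12.546847 = 71.140622 m
LSR: p² = d² − 2 + 2cos(α−β) + 2d(sin α + sin β) = 73.609622; p = √p² = 8.579605; φ = atan2(−cos α − cos β, d + sin α + sin β) − atan2(−2, p) = 0.402557 rad; t = (φ − α) mod 2π = 4.085332 rad, q = (φ − β) mod 2π = 2.699540 rad → L = 5.67·(4.085332 + 8.579605 + 2.699540) = 5.67·15.364477 = 87.116585 m
RSL: p² = d² − 2 + 2cos(α−β) − 2d(sin α + sin β) = 81.898010; p = √p² = 9.049752; φ = atan2(cos α + cos β, d − sin α − sin β) − atan2(2, p) = -0.382375 rad; t = (α − φ) mod 2π = 2.982785 rad, q = (β − φ) mod 2π = 4.368576 rad → L = 5.67·(2.982785 + 9.049752 + 4.368576) = 5.67·16.401113 = 92.994313 m
RLR: c = (6 − d² + 2cos(α−β) + 2d(sin α − sin β))/8 = -6.314266, |c| > 1 → infeasible
LRL: c = (6 − d² + 2cos(α−β) − 2d(sin α − sin β))/8 = -11.940236, |c| > 1 → infeasible
Shortest: RSR with L = 71.140622 m ≈ 71.1406 m
Convert RSR to answer units (arcs ×180/π): t = 2.625654·180/π = 150.4389°, p = ρ·p = 5.67·7.649453 = 43.3724 m, q = 2.271740·180/π = 130.1611°, L = 71.1406 m.

RSR: t = 150.4389°, p = 43.3724 m, q = 130.1611°, L = 71.1406 m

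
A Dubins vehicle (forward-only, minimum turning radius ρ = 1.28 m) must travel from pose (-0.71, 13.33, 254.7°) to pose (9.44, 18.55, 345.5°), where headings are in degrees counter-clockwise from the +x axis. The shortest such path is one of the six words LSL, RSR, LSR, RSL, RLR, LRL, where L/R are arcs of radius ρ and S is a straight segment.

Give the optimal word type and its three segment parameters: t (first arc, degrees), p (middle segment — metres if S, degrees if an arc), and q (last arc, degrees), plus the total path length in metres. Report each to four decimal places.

Let ψ = atan2(Δy, Δx) = atan2(5.22, 10.15) = 27.2161° be the start→goal bearing.
Normalize: d = |goal − start| / ρ = 11.413628/1.28 = 8.916897, α = (θ_start − ψ) mod 360° = 227.4839° = 3.970343 rad, β = (θ_goal − ψ) mod 360° = 318.2839° = 5.555102 rad.
Common terms: sin α = -0.737087, cos α = -0.675798, sin β = -0.665440, cos β = 0.746451, cos(α−β) = -0.013962, d² = 79.511047. Work in radians in the unit-radius frame; every candidate has L = ρ·(t + p + q).
LSL: p² = 2 + d² − 2cos(α−β) + 2d(sin α − sin β) = 80.261233; p = √p² = 8.958863; φ = atan2(cos β − cos α, d + sin α − sin β) = 0.159428 rad; t = (φ − α) mod 2π = 2.472270 rad, q = (β − φ) mod 2π = 5.395674 rad → L = 1.28·(2.472270 + 8.958863 + 5.395674) = 1.28·16.826808 = 21.538314 m
RSR: p² = 2 + d² − 2cos(α−β) + 2d(sin β − sin α) = 82.816710; p = √p² = 9.100369; φ = atan2(cos α − cos β, d − sin α + sin β) = -0.156928 rad; t = (α − φ) mod 2π = 4.127271 rad, q = (φ − β) mod 2π = 0.571155 rad → L = 1.28·(4.127271 + 9.100369 + 0.571155) = 1.28·13.798795 = 17.662458 m
LSR: p² = d² − 2 + 2cos(α−β) + 2d(sin α + sin β) = 52.470735; p = √p² = 7.243669; φ = atan2(−cos α − cos β, d + sin α + sin β) − atan2(−2, p) = 0.259989 rad; t = (φ − α) mod 2π = 2.572832 rad, q = (φ − β) mod 2π = 0.988073 rad → L = 1.28·(2.572832 + 7.243669 + 0.988073) = 1.28·10.804573 = 13.829854 m
RSL: p² = d² − 2 + 2cos(α−β) − 2d(sin α + sin β) = 102.495511; p = √p² = 10.124007; φ = atan2(cos α + cos β, d − sin α − sin β) − atan2(2, p) = -0.188192 rad; t = (α − φ) mod 2π = 4.158535 rad, q = (β − φ) mod 2π = 5.743294 rad → L = 1.28·(4.158535 + 10.124007 + 5.743294) = 1.28·20.025836 = 25.633070 m
RLR: c = (6 − d² + 2cos(α−β) + 2d(sin α − sin β))/8 = -9.352089, |c| > 1 → infeasible
LRL: c = (6 − d² + 2cos(α−β) − 2d(sin α − sin β))/8 = -9.032654, |c| > 1 → infeasible
Shortest: LSR with L = 13.829854 m ≈ 13.8299 m
Convert LSR to answer units (arcs ×180/π): t = 2.572832·180/π = 147.4124°, p = ρ·p = 1.28·7.243669 = 9.2719 m, q = 0.988073·180/π = 56.6124°, L = 13.8299 m.

LSR: t = 147.4124°, p = 9.2719 m, q = 56.6124°, L = 13.8299 m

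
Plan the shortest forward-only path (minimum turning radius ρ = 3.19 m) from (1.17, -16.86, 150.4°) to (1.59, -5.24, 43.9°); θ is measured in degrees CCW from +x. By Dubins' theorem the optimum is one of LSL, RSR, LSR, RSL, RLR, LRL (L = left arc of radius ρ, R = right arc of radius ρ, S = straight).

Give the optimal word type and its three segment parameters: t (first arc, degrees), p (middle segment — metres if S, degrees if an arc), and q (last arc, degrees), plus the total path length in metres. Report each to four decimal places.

RSR: t = 69.5640°, p = 6.6324 m, q = 36.9360°, L = 12.5619 m

Let ψ = atan2(Δy, Δx) = atan2(11.62, 0.42) = 87.9300° be the start→goal bearing.
Normalize: d = |goal − start| / ρ = 11.627588/3.19 = 3.645012, α = (θ_start − ψ) mod 360° = 62.4700° = 1.090308 rad, β = (θ_goal − ψ) mod 360° = 315.9700° = 5.514717 rad.
Common terms: sin α = 0.886769, cos α = 0.462213, sin β = -0.695035, cos β = 0.718976, cos(α−β) = -0.284015, d² = 13.286112. Work in radians in the unit-radius frame; every candidate has L = ρ·(t + p + q).
LSL: p² = 2 + d² − 2cos(α−β) + 2d(sin α − sin β) = 27.385529; p = √p² = 5.233118; φ = atan2(cos β − cos α, d + sin α − sin β) = 0.049085 rad; t = (φ − α) mod 2π = 5.241962 rad, q = (β − φ) mod 2π = 5.465632 rad → L = 3.19·(5.241962 + 5.233118 + 5.465632) = 3.19·15.940713 = 50.850876 m
RSR: p² = 2 + d² − 2cos(α−β) + 2d(sin β − sin α) = 4.322756; p = √p² = 2.079124; φ = atan2(cos α − cos β, d − sin α + sin β) = -0.123812 rad; t = (α − φ) mod 2π = 1.214120 rad, q = (φ − β) mod 2π = 0.644656 rad → L = 3.19·(1.214120 + 2.079124 + 0.644656) = 3.19·3.937899 = 12.561899 m
LSR: p² = d² − 2 + 2cos(α−β) + 2d(sin α + sin β) = 12.115831; p = √p² = 3.480780; φ = atan2(−cos α − cos β, d + sin α + sin β) − atan2(−2, p) = 0.222867 rad; t = (φ − α) mod 2π = 5.415745 rad, q = (φ − β) mod 2π = 0.991335 rad → L = 3.19·(5.415745 + 3.480780 + 0.991335) = 3.19·9.887861 = 31.542275 m
RSL: p² = d² − 2 + 2cos(α−β) − 2d(sin α + sin β) = 9.320331; p = √p² = 3.052922; φ = atan2(cos α + cos β, d − sin α − sin β) − atan2(2, p) = -0.250385 rad; t = (α − φ) mod 2π = 1.340693 rad, q = (β − φ) mod 2π = 5.765103 rad → L = 3.19·(1.340693 + 3.052922 + 5.765103) = 3.19·10.158718 = 32.406310 m
RLR: c = (6 − d² + 2cos(α−β) + 2d(sin α − sin β))/8 = 0.459656; p = 2π − arccos c = 5.189996 rad; φ = atan2(cos α − cos β, d − sin α + sin β) = -0.123812 rad; t = (α − φ + p/2) mod 2π = 3.809118 rad, q = (α − β − t + p) mod 2π = 3.239654 rad → L = 3.19·(3.809118 + 5.189996 + 3.239654) = 3.19·12.238768 = 39.041671 m
LRL: c = (6 − d² + 2cos(α−β) − 2d(sin α − sin β))/8 = -2.423191, |c| > 1 → infeasible
Shortest: RSR with L = 12.561899 m ≈ 12.5619 m
Convert RSR to answer units (arcs ×180/π): t = 1.214120·180/π = 69.5640°, p = ρ·p = 3.19·2.079124 = 6.6324 m, q = 0.644656·180/π = 36.9360°, L = 12.5619 m.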